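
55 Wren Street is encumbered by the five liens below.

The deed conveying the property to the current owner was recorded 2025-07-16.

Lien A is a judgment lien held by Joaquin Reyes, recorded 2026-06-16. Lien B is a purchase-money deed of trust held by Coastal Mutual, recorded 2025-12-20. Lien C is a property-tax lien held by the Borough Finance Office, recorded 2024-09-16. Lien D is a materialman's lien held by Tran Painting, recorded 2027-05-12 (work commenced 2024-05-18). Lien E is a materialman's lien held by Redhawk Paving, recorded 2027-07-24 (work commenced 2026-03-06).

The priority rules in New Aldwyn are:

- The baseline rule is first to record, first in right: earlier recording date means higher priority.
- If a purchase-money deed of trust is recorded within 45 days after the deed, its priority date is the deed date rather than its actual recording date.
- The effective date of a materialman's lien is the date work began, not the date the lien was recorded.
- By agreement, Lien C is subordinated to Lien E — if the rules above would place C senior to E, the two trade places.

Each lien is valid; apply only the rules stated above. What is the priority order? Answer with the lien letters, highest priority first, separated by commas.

First, effective dates: B was recorded 157 days after the deed, outside the 45-day window, so it keeps its recording date; D is treated as recorded 2024-05-18, the work-commencement date; E is treated as recorded 2026-03-06, the work-commencement date.
Ordering by effective date: D (2024-05-18), C (2024-09-16), B (2025-12-20), E (2026-03-06), A (2026-06-16).
Because C would otherwise rank above E, the subordination swaps them.

D, E, B, C, A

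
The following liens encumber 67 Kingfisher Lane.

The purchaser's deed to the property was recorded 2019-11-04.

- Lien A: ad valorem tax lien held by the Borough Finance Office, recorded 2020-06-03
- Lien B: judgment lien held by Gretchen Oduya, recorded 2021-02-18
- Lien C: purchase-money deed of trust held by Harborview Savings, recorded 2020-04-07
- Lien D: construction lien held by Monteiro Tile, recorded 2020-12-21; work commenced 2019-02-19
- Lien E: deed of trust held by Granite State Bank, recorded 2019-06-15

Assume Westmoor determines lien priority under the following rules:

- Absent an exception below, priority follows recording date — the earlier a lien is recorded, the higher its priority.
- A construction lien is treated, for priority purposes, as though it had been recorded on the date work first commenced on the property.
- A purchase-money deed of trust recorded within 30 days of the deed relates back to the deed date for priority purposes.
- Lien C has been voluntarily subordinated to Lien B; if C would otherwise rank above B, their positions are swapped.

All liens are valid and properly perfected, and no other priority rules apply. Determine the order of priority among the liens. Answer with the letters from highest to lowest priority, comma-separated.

D, E, B, A, C

Effective dates after the stated exceptions: C was recorded 155 days after the deed, outside the 30-day window, so it keeps its recording date; D's effective date is 2019-02-19, when work began.
Ordering by effective date: D (2019-02-19), E (2019-06-15), C (2020-04-07), A (2020-06-03), B (2021-02-18).
C is senior to B before the subordination, so the two trade places.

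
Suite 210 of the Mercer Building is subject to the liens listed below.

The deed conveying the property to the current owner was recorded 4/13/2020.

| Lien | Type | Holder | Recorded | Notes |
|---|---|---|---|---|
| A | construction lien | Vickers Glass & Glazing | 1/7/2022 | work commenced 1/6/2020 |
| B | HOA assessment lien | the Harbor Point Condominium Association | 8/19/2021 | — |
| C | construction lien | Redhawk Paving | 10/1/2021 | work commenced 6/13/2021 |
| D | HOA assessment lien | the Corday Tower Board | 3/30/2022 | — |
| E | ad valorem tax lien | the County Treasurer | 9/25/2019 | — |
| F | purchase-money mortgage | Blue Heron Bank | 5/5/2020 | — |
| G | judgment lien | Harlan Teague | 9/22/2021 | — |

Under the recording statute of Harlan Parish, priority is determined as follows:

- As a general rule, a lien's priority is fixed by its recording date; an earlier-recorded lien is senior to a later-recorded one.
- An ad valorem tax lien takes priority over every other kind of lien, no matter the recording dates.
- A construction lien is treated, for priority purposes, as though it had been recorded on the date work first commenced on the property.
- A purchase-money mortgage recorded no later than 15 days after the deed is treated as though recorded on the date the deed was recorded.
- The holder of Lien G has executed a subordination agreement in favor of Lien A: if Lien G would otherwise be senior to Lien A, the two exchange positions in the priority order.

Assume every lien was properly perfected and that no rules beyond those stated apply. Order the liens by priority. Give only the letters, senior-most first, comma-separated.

E, A, F, C, B, G, D

Effective dates: A's effective date is 1/6/2020, when work began; C is treated as recorded 6/13/2021, the work-commencement date; F was recorded 22 days after the deed, outside the 15-day window, so it keeps its recording date.
E, as an ad valorem tax lien, has superpriority and ranks first.
The other liens, earliest effective date first: A (1/6/2020), F (5/5/2020), C (6/13/2021), B (8/19/2021), G (9/22/2021), D (3/30/2022).
G is already junior to A, so the subordination agreement changes nothing.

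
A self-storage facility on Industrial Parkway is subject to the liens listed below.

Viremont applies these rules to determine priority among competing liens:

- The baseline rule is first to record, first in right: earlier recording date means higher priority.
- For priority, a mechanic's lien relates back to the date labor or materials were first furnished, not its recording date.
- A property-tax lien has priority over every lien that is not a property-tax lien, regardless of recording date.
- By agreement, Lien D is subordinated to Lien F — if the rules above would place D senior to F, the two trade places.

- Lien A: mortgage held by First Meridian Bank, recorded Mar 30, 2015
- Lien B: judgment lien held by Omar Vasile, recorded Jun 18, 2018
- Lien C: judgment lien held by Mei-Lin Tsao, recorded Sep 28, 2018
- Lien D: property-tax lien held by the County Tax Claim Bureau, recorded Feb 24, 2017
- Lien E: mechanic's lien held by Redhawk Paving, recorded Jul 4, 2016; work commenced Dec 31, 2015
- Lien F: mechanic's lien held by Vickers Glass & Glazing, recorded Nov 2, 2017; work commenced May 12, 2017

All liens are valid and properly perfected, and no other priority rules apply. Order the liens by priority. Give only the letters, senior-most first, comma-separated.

Adjusting effective dates: E relates back to Dec 31, 2015 (work commenced); F's effective date is May 12, 2017, when work began.
D is a property-tax lien and takes priority over every other lien.
The other liens, earliest effective date first: A (Mar 30, 2015), E (Dec 31, 2015), F (May 12, 2017), B (Jun 18, 2018), C (Sep 28, 2018).
D is senior to F before the subordination, so the two trade places.

F, A, E, D, B, C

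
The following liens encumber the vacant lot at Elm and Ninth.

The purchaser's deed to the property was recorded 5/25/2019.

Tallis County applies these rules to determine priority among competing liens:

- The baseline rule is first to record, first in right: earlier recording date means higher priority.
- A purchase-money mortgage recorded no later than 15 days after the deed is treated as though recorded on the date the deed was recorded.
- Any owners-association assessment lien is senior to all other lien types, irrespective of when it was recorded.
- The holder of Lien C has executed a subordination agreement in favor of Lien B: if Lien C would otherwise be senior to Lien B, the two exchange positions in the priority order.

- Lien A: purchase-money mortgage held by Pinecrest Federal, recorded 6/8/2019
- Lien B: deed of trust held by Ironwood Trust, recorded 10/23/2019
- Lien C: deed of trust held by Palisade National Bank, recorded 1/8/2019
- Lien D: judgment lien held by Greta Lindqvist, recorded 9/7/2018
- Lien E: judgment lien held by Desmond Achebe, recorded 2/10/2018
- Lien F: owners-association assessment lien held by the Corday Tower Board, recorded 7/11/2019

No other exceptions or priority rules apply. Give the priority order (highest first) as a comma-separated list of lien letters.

Effective dates after the stated exceptions: A was recorded within the 15-day window, so its effective date is the deed date 5/25/2019.
F is an owners-association assessment lien and takes priority over every other lien.
The other liens, earliest effective date first: E (2/10/2018), D (9/7/2018), C (1/8/2019), A (5/25/2019), B (10/23/2019).
Because C would otherwise rank above B, the subordination swaps them.

F, E, D, B, A, C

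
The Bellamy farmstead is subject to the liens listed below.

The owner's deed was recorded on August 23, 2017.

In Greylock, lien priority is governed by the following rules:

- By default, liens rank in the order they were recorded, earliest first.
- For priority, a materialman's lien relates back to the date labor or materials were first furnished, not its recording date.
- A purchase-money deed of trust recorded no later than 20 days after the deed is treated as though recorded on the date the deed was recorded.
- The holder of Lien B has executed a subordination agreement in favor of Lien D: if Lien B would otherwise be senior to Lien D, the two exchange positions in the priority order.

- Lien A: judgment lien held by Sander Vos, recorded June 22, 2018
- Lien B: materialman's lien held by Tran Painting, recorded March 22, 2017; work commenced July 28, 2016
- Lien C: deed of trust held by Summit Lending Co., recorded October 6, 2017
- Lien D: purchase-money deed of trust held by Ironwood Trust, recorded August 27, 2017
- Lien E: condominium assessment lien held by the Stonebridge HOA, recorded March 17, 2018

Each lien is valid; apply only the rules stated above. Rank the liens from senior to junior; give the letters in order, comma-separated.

D, B, C, E, A

Effective dates after the stated exceptions: B relates back to July 28, 2016 (work commenced); D relates back to the deed date August 23, 2017.
Sorted by effective date: B (July 28, 2016), D (August 23, 2017), C (October 6, 2017), E (March 17, 2018), A (June 22, 2018).
B is senior to D before the subordination, so the two trade places.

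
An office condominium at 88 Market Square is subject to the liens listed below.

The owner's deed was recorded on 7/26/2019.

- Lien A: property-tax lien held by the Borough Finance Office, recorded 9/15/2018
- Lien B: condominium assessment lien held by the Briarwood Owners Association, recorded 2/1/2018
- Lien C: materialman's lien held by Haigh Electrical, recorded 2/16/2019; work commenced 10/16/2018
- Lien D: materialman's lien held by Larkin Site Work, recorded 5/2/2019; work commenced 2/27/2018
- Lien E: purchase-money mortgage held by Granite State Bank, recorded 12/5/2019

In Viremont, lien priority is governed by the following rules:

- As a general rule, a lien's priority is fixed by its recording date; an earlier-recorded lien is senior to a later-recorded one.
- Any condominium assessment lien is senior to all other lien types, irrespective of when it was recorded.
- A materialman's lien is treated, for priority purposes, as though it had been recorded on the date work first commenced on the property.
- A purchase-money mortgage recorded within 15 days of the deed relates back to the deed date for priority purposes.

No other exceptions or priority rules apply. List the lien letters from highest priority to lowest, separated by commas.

First, effective dates: C's effective date is 10/16/2018, when work began; D is treated as recorded 2/27/2018, the work-commencement date; E was recorded 132 days after the deed — beyond 15 days — so no relation-back applies.
As a condominium assessment lien, B is senior to every other lien.
Ordering the rest by effective date: D (2/27/2018), A (9/15/2018), C (10/16/2018), E (12/5/2019).

B, D, A, C, E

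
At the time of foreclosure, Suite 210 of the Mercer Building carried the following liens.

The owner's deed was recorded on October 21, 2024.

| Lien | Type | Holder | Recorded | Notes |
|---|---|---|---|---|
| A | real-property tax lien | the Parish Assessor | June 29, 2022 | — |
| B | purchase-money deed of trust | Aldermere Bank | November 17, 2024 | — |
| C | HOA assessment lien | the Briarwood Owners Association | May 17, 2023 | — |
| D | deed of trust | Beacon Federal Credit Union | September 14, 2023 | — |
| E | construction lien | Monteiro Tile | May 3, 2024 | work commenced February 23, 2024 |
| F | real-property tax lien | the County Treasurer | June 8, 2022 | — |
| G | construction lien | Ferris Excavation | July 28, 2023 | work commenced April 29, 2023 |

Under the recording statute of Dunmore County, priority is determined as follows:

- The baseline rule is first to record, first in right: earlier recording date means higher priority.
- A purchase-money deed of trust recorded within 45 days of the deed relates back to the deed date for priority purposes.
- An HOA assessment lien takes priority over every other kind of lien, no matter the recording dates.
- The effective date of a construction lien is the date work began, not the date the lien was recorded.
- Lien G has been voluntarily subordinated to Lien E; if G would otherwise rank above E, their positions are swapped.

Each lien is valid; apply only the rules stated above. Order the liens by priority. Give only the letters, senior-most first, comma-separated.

C, F, A, E, D, G, B

Effective dates: B was recorded within the 45-day window, so its effective date is the deed date October 21, 2024; E is treated as recorded February 23, 2024, the work-commencement date; G is treated as recorded April 29, 2023, the work-commencement date.
C is an HOA assessment lien and takes priority over every other lien.
Remaining liens by effective date: F (June 8, 2022), A (June 29, 2022), G (April 29, 2023), D (September 14, 2023), E (February 23, 2024), B (October 21, 2024).
Because G would otherwise rank above E, the subordination swaps them.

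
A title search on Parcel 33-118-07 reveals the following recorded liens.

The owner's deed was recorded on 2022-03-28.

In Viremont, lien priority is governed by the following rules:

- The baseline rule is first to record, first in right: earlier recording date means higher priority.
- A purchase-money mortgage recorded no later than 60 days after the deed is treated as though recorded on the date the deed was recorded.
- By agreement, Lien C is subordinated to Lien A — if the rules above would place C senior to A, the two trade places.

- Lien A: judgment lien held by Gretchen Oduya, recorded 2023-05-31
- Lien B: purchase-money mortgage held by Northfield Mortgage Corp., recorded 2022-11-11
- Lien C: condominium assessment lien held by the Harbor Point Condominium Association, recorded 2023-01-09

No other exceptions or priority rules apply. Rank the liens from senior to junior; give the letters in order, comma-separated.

First, effective dates: B missed the 60-day window (228 days after the deed), so its recording date stands.
Sorted by effective date: B (2022-11-11), C (2023-01-09), A (2023-05-31).
The subordination applies — C was senior to A — so C and A swap.

B, A, C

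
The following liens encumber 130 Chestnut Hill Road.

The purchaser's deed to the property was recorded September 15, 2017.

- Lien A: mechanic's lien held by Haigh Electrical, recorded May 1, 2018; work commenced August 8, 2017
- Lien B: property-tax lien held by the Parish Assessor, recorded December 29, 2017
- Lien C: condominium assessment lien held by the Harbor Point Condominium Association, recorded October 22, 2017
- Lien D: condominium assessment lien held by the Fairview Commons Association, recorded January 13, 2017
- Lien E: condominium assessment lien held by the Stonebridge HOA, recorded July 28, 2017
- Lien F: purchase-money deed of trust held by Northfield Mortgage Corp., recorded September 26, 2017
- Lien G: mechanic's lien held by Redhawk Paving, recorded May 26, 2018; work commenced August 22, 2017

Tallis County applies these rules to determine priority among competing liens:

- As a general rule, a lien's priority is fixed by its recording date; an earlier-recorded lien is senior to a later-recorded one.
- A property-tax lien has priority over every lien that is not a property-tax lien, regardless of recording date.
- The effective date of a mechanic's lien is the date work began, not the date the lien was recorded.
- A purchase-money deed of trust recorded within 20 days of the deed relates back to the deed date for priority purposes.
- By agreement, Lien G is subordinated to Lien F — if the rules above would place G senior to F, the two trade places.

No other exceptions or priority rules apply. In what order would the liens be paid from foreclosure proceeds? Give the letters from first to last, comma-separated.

B, D, E, A, F, G, C

Effective dates after the stated exceptions: A relates back to August 8, 2017 (work commenced); F was recorded within the 20-day window, so its effective date is the deed date September 15, 2017; G is treated as recorded August 22, 2017, the work-commencement date.
B, as a property-tax lien, has superpriority and ranks first.
Remaining liens by effective date: D (January 13, 2017), E (July 28, 2017), A (August 8, 2017), G (August 22, 2017), F (September 15, 2017), C (October 22, 2017).
The subordination applies — G was senior to F — so G and F swap.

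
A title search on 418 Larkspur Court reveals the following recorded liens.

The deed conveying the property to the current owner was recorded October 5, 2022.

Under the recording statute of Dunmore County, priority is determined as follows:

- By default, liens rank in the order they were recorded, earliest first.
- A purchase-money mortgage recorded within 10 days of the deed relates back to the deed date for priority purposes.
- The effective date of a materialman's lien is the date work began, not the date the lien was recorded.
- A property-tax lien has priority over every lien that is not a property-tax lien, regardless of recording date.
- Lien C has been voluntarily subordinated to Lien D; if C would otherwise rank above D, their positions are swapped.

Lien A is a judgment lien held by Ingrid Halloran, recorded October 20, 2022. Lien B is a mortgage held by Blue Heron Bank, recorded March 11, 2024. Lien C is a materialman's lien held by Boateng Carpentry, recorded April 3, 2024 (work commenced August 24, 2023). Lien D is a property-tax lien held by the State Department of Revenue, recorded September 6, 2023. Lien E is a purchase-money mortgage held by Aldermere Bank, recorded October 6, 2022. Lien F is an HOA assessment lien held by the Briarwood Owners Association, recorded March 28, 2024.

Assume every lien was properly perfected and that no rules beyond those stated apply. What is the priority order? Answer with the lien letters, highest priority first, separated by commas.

D, E, A, C, B, F

First, effective dates: C is treated as recorded August 24, 2023, the work-commencement date; E was recorded within the 10-day window, so its effective date is the deed date October 5, 2022.
D is a property-tax lien and takes priority over every other lien.
Ordering the rest by effective date: E (October 5, 2022), A (October 20, 2022), C (August 24, 2023), B (March 11, 2024), F (March 28, 2024).
Since C is not senior to D, the subordination leaves the order unchanged.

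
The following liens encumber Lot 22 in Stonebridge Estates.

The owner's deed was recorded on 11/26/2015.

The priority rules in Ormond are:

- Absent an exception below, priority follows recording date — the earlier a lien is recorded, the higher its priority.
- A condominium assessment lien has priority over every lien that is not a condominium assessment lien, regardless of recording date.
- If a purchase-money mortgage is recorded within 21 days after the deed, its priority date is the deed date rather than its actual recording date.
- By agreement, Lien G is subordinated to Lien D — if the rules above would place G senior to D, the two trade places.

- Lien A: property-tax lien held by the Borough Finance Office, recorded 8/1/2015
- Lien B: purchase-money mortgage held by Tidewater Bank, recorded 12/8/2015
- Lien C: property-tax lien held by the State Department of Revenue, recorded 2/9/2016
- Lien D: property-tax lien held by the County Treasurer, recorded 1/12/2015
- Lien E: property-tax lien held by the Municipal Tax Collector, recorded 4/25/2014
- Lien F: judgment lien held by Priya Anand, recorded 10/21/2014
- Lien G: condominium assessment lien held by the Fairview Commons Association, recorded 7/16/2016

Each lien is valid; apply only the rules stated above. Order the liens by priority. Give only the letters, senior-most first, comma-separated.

D, E, F, G, A, B, C

First, effective dates: B relates back to the deed date 11/26/2015.
G, as a condominium assessment lien, has superpriority and ranks first.
Among the remaining liens, by effective date: E (4/25/2014), F (10/21/2014), D (1/12/2015), A (8/1/2015), B (11/26/2015), C (2/9/2016).
The subordination applies — G was senior to D — so G and D swap.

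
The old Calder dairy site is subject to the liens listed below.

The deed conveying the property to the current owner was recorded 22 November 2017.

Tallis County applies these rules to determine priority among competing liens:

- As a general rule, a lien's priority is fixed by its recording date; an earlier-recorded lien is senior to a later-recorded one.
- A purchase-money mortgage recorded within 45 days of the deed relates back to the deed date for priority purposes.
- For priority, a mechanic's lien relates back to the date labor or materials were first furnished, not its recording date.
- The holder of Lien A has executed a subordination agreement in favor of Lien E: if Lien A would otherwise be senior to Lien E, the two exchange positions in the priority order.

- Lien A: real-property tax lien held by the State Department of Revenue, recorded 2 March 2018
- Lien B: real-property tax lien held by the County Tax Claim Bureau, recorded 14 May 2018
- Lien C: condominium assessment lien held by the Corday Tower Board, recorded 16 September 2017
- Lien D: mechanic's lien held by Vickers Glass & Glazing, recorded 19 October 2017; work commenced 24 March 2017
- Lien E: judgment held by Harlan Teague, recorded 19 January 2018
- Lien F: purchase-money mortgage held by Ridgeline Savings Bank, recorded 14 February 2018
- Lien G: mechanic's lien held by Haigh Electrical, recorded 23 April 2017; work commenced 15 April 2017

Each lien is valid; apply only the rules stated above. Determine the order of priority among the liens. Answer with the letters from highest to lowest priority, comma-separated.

Effective dates after the stated exceptions: D is treated as recorded 24 March 2017, the work-commencement date; F was recorded 84 days after the deed — beyond 45 days — so no relation-back applies; G is treated as recorded 15 April 2017, the work-commencement date.
Ordering by effective date: D (24 March 2017), G (15 April 2017), C (16 September 2017), E (19 January 2018), F (14 February 2018), A (2 March 2018), B (14 May 2018).
A already ranks below E; the subordination has no effect.

D, G, C, E, F, A, B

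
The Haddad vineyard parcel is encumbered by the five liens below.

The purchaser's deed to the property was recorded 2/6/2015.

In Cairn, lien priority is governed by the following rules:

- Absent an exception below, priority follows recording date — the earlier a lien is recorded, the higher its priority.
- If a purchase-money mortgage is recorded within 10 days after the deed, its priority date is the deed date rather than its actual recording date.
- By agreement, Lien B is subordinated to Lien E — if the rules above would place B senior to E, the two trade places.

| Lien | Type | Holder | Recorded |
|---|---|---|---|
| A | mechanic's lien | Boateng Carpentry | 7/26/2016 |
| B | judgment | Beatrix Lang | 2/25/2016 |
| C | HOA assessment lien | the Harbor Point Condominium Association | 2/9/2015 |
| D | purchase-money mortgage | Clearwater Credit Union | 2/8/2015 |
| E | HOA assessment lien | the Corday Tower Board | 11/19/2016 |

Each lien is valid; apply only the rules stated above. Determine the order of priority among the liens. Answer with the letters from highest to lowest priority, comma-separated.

First, effective dates: D relates back to the deed date 2/6/2015.
Sorted by effective date: D (2/6/2015), C (2/9/2015), B (2/25/2016), A (7/26/2016), E (11/19/2016).
The subordination applies — B was senior to E — so B and E swap.

D, C, E, A, B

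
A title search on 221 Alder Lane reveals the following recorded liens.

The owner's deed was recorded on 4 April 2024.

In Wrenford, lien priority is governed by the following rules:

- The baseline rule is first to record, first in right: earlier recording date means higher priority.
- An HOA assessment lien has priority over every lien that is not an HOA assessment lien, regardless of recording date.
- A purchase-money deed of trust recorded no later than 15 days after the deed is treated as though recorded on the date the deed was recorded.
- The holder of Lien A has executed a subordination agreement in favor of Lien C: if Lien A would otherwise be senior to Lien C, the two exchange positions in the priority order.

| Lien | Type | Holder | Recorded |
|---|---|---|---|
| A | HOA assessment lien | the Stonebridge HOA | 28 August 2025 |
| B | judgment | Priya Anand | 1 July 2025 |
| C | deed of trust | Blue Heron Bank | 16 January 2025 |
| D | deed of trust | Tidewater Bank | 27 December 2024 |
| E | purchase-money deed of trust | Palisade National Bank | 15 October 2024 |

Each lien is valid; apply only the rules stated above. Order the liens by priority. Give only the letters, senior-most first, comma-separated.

C, E, D, A, B

Adjusting effective dates: E missed the 15-day window (194 days after the deed), so its recording date stands.
As an HOA assessment lien, A is senior to every other lien.
Ordering the rest by effective date: E (15 October 2024), D (27 December 2024), C (16 January 2025), B (1 July 2025).
Because A would otherwise rank above C, the subordination swaps them.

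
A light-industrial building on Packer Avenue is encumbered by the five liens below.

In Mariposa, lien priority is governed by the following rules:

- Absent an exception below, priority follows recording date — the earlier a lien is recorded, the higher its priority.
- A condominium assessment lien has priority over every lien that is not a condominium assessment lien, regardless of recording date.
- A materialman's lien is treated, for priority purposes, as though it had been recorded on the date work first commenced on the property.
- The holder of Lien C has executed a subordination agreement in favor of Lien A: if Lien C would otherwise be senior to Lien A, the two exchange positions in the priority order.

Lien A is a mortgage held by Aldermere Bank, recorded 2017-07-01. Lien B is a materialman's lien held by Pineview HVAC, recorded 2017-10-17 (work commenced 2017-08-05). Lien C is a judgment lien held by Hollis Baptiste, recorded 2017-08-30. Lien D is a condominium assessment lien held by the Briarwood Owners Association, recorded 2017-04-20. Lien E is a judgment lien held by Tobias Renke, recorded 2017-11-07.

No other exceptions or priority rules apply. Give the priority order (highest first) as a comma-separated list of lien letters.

D, A, B, C, E

Adjusting effective dates: B relates back to 2017-08-05 (work commenced).
D is a condominium assessment lien, so it outranks all other liens regardless of date.
Ordering the rest by effective date: A (2017-07-01), B (2017-08-05), C (2017-08-30), E (2017-11-07).
C already ranks below A; the subordination has no effect.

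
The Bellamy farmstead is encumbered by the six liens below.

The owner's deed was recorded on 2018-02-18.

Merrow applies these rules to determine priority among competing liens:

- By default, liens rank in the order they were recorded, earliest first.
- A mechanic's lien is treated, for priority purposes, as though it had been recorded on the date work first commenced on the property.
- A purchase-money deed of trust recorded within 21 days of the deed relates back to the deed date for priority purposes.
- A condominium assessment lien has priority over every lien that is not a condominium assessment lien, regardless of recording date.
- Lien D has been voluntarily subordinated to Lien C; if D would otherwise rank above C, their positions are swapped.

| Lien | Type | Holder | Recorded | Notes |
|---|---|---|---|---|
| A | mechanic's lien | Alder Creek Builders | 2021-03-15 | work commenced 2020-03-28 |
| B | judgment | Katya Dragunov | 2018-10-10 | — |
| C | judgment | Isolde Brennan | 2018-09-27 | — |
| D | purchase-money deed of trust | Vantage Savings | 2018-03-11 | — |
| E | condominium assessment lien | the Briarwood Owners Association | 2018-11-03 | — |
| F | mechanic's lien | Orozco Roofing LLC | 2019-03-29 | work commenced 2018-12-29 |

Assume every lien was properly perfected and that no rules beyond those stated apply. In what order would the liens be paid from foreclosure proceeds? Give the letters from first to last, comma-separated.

E, C, D, B, F, A

Adjusting effective dates: A's effective date is 2020-03-28, when work began; D was recorded within the 21-day window, so its effective date is the deed date 2018-02-18; F relates back to 2018-12-29 (work commenced).
E, as a condominium assessment lien, has superpriority and ranks first.
Among the remaining liens, by effective date: D (2018-02-18), C (2018-09-27), B (2018-10-10), F (2018-12-29), A (2020-03-28).
D would otherwise be senior to C, so under the subordination agreement D and C exchange positions.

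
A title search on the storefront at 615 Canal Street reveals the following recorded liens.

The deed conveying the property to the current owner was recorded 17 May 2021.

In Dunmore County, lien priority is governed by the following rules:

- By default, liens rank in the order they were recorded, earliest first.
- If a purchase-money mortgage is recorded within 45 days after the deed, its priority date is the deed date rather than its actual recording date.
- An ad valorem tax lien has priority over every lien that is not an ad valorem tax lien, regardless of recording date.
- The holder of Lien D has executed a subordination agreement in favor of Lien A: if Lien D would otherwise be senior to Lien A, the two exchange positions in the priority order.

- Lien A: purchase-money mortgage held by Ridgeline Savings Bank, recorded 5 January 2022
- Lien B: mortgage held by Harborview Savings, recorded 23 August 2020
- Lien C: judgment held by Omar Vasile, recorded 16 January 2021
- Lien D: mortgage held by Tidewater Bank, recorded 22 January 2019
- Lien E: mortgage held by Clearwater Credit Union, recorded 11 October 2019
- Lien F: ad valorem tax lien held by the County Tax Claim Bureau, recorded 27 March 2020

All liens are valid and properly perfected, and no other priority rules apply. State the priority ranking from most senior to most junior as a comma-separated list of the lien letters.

First, effective dates: A missed the 45-day window (233 days after the deed), so its recording date stands.
F, as an ad valorem tax lien, has superpriority and ranks first.
Ordering the rest by effective date: D (22 January 2019), E (11 October 2019), B (23 August 2020), C (16 January 2021), A (5 January 2022).
The subordination applies — D was senior to A — so D and A swap.

F, A, E, B, C, D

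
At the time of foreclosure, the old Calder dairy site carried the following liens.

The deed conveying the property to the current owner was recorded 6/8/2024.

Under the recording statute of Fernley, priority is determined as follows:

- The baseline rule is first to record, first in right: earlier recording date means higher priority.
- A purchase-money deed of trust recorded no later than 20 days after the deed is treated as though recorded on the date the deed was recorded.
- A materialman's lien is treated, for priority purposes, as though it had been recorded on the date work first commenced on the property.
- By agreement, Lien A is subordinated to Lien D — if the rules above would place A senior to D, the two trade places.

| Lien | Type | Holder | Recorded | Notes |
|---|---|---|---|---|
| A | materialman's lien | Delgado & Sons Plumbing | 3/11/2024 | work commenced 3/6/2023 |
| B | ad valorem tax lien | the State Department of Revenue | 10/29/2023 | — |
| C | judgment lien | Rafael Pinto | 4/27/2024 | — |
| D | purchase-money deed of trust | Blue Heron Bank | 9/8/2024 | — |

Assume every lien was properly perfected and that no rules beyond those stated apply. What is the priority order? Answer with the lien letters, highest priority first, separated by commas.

Effective dates: A is treated as recorded 3/6/2023, the work-commencement date; D missed the 20-day window (92 days after the deed), so its recording date stands.
Sorted by effective date: A (3/6/2023), B (10/29/2023), C (4/27/2024), D (9/8/2024).
A would otherwise be senior to D, so under the subordination agreement A and D exchange positions.

D, B, C, A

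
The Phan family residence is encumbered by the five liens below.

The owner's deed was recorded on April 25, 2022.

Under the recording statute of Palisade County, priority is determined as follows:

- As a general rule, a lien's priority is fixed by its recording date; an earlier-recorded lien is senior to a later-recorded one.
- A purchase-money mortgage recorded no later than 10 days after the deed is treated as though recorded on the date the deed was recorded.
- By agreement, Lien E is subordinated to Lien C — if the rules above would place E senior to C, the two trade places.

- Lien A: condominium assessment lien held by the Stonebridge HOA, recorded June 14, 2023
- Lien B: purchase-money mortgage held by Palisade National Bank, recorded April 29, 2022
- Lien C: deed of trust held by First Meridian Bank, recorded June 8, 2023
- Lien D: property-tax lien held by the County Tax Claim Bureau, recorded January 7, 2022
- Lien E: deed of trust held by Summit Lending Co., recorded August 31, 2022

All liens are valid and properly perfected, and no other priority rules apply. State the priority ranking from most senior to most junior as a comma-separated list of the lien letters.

Effective dates after the stated exceptions: B's effective date is the deed date, April 25, 2022.
By effective date, earliest first: D (January 7, 2022), B (April 25, 2022), E (August 31, 2022), C (June 8, 2023), A (June 14, 2023).
E is senior to C before the subordination, so the two trade places.

D, B, C, E, A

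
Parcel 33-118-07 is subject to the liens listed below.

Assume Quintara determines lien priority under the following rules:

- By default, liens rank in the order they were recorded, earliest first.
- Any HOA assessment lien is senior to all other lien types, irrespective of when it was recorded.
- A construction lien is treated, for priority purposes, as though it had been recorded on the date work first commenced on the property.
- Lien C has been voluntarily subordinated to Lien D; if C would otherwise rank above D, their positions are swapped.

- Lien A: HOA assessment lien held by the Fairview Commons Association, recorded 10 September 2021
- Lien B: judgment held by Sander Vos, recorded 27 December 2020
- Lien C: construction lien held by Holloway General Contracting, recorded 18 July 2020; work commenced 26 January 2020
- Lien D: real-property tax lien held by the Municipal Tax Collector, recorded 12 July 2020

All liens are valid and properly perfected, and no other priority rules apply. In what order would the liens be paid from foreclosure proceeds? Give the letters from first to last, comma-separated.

Effective dates after the stated exceptions: C is treated as recorded 26 January 2020, the work-commencement date.
A, as an HOA assessment lien, has superpriority and ranks first.
Ordering the rest by effective date: C (26 January 2020), D (12 July 2020), B (27 December 2020).
The subordination applies — C was senior to D — so C and D swap.

A, D, C, B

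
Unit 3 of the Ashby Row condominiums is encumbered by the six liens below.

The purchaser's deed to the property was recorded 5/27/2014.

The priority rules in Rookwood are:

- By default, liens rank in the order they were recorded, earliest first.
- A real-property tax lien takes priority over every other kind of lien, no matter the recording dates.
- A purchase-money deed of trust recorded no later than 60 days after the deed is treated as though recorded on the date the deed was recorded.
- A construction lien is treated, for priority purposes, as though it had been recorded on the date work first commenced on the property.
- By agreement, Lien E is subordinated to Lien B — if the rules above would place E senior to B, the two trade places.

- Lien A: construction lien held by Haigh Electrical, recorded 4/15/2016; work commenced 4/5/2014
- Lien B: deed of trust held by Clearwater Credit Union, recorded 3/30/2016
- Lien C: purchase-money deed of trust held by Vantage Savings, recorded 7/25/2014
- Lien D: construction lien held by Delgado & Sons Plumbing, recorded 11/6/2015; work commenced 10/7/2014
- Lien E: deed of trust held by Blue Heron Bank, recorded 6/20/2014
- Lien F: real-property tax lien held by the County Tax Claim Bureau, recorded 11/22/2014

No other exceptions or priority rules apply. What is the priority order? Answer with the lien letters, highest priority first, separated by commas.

F, A, C, B, D, E

Adjusting effective dates: A relates back to 4/5/2014 (work commenced); C was recorded within the 60-day window, so its effective date is the deed date 5/27/2014; D is treated as recorded 10/7/2014, the work-commencement date.
As a real-property tax lien, F is senior to every other lien.
The other liens, earliest effective date first: A (4/5/2014), C (5/27/2014), E (6/20/2014), D (10/7/2014), B (3/30/2016).
The subordination applies — E was senior to B — so E and B swap.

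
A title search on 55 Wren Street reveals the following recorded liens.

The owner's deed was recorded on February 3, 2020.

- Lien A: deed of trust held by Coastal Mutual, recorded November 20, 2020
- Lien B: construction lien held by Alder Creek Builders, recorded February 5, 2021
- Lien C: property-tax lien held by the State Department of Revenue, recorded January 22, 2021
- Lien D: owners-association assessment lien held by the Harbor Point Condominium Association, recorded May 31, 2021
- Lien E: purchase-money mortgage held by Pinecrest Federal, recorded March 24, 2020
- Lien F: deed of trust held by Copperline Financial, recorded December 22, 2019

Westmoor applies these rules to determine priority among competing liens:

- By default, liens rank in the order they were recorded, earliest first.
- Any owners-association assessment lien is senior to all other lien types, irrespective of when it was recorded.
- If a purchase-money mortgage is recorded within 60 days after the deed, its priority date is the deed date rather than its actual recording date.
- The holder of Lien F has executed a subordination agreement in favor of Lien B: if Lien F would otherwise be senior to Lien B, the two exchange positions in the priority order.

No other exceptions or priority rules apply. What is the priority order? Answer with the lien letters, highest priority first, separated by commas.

First, effective dates: E was recorded within the 60-day window, so its effective date is the deed date February 3, 2020.
D, as an owners-association assessment lien, has superpriority and ranks first.
Remaining liens by effective date: F (December 22, 2019), E (February 3, 2020), A (November 20, 2020), C (January 22, 2021), B (February 5, 2021).
F is senior to B before the subordination, so the two trade places.

D, B, E, A, C, F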